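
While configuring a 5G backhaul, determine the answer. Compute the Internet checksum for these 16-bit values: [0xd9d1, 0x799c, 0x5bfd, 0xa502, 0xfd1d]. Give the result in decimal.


Given words: [0xd9d1, 0x799c, 0x5bfd, 0xa502, 0xfd1d]
Step 1: Sum all words
Raw sum = 55761 + 31132 + 23549 + 42242 + 64797 = 217481
Step 2: Fold carry: (20873 + 3) = 20876
One's complement = ~20876 & 0xFFFF = 44659

44659


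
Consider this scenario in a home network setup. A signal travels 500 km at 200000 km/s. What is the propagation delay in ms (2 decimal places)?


Given: distance = 500 km, speed = 200000 km/s
Delay = distance / speed = 500 / 200000 seconds
Delay in ms = 500 * 1000 / 200000
Delay = 2.5000 ms
Rounded to 2 dp = 2.50 ms

2.50


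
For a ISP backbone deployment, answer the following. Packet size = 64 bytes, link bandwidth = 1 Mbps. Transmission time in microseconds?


Given: packet = 64 bytes, bandwidth = 1 Mbps
Packet in bits = 64 * 8 = 512 bits
Bandwidth = 1 * 10^6 = 1000000 bps
Time = 512 / 1000000 seconds
Time in us = 512 * 10^6 / 1000000 = 512

512


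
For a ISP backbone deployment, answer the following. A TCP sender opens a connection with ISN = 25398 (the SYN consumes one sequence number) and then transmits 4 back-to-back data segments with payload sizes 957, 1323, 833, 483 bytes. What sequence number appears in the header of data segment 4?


The SYN occupies sequence number ISN = 25398, so the first data byte is ISN + 1 = 25399.
SEQ of data segment i = (ISN + 1) + sum of payload sizes of segments 1..i-1.
Segment 1: SEQ = 25399, payload = 957 bytes
Segment 2: SEQ = 26356, payload = 1323 bytes
Segment 3: SEQ = 27679, payload = 833 bytes
Segment 4: SEQ = 28512, payload = 483 bytes
SEQ of segment 4 = 25399 + 957 + 1323 + 833 = 28512

28512


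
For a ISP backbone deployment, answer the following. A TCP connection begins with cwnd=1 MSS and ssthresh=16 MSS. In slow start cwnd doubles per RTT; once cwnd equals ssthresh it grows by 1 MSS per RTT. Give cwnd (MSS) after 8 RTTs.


RTT 0: cwnd = 1 MSS (initial)
RTT 1: cwnd = 2 MSS (slow start, doubled)
RTT 2: cwnd = 4 MSS (slow start, doubled)
RTT 3: cwnd = 8 MSS (slow start, doubled)
RTT 4: cwnd = 16 MSS (slow start, doubled)
RTT 5: cwnd = 17 MSS (congestion avoidance, +1)
RTT 6: cwnd = 18 MSS (congestion avoidance, +1)
RTT 7: cwnd = 19 MSS (congestion avoidance, +1)
RTT 8: cwnd = 20 MSS (congestion avoidance, +1)

20


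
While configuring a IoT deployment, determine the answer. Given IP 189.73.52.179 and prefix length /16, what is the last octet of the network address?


Given: IP = 189.73.52.179, prefix = /16
Subnet mask = 255.255.0.0
Last octet of IP: 179
Last octet of mask: 0
Network last octet = 179 AND 0 = 0

0


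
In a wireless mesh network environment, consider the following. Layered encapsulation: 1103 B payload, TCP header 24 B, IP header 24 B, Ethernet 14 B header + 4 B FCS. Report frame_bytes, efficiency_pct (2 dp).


TCP segment = 1103 + 24 = 1127 B
IP packet = 1127 + 24 = 1151 B
Ethernet frame = 1151 + 14 + 4 = 1169 B
Efficiency = app / frame = 1103 / 1169 = 0.943541 = 94.3541% -> 94.35% (2 dp)

1169, 94.35


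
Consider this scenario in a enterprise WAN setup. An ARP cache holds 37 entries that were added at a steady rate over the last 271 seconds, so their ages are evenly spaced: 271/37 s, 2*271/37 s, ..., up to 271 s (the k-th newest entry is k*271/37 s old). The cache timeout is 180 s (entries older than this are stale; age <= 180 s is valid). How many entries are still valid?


Ages are k * 271/37 s for k = 1..37 (spacing = 7.3243 s).
Entry k is valid iff k * 271/37 <= 180 iff k <= 37 * 180 / 271 = 24.5756
n_valid = floor(24.5756) = 24
(n_stale = 37 - 24 = 13)

24


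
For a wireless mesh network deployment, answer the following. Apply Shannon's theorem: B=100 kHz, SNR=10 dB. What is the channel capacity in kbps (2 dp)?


Given: B = 100 kHz, SNR = 10 dB
SNR linear = 10^(10/10) = 10
1 + SNR = 11
log2(11) = 3.4594316186
C = 100 * 1000 * 3.4594316186 = 345943.1619 bps
C = 345.943162 kbps -> 345.94 kbps (2 dp)

345.94


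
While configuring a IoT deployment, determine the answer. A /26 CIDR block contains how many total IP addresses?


Given: CIDR prefix /26
Host bits = 32 - 26 = 6
Total addresses = 2^6 = 64

64


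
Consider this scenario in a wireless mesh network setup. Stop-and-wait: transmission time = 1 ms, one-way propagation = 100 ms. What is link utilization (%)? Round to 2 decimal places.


Given: Ttrans = 1 ms, Tprop = 100 ms
RTT = 2 * Tprop = 2 * 100 = 200 ms
U = Ttrans / (Ttrans + RTT)
U = 1 / (1 + 200)
U = 1 / 201 = 0.004975
U% = 0.50%

0.50


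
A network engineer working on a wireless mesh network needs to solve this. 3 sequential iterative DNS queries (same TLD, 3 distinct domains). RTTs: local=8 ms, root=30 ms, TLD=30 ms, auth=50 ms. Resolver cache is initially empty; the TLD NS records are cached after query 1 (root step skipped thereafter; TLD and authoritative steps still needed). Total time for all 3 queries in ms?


Lookup 1 (cold cache): local + root + TLD + auth = 8 + 30 + 30 + 50 = 118 ms
Lookups 2..3 (TLD NS cached -> skip root; new domain -> still ask TLD and auth): local + TLD + auth = 8 + 30 + 50 = 88 ms each
Remaining 2 lookups: 2 * 88 = 176 ms
Total = 118 + 176 = 294 ms

294


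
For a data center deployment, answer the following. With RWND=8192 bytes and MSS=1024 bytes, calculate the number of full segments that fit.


Given: RWND = 8192 bytes, MSS = 1024 bytes
Full segments = floor(RWND / MSS)
Full segments = floor(8192 / 1024)
Full segments = floor(8.0) = 8

8


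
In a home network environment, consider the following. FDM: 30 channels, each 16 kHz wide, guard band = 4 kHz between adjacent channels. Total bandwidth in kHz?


Given: 30 channels, 16 kHz each, guard = 4 kHz
Channel bandwidth = 30 * 16 = 480 kHz
Guard bands = 29 gaps * 4 kHz = 116 kHz
Total = 480 + 116 = 596 kHz

596


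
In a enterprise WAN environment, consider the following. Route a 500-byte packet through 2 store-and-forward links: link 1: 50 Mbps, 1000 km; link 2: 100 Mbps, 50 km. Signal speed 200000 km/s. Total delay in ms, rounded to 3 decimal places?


Packet = 500 bytes = 4000 bits. Store-and-forward: sum (t_trans + t_prop) per link.
Link 1: t_trans = 4000/(50*10^6) s = 0.0800 ms; t_prop = 1000/200000 s = 5.0000 ms; subtotal = 5.0800 ms
Link 2: t_trans = 4000/(100*10^6) s = 0.0400 ms; t_prop = 50/200000 s = 0.2500 ms; subtotal = 0.2900 ms
End-to-end = 5.0800 + 0.2900 = 5.3700 ms -> 5.370 ms (3 dp)

5.370


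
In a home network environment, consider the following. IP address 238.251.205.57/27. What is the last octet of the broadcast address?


Given: IP = 238.251.205.57, prefix = /27
Host bits = 32 - 27 = 5
Network last octet = 57 AND mask = 32
Host part size = 2^5 - 1 = 31
Broadcast last octet = 32 OR 31 = 63

63


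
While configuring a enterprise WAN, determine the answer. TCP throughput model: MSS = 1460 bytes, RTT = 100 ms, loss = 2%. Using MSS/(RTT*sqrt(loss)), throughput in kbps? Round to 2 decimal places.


Given: MSS = 1460 bytes, RTT = 100 ms, loss = 2%
RTT in seconds = 100 / 1000 = 0.1
Loss rate = 2% = 0.02
sqrt(loss) = sqrt(0.02) = 0.141421356237
Throughput (bytes/s) = 1460 / (0.1 * 0.141421356237) = 103237.5901
Throughput (kbps) = 103237.5901 * 8 / 1000 = 825.900720 -> 825.90 kbps (2 dp)

825.90


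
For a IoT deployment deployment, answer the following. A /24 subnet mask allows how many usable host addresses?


Given: subnet mask /24
Host bits = 32 - 24 = 8
Total addresses = 2^8 = 256
Usable hosts = 256 - 2 (network + broadcast) = 254

254


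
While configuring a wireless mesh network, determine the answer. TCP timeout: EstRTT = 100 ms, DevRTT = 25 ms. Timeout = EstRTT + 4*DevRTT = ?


Given: EstRTT = 100 ms, DevRTT = 25 ms
Timeout = EstRTT + 4 * DevRTT
4 * DevRTT = 4 * 25 = 100
Timeout = 100 + 100 = 200 ms

200


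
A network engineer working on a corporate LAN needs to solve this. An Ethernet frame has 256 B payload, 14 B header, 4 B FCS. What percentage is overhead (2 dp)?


Given: payload = 256 B, header = 14 B, trailer = 4 B
Overhead bytes = header + trailer = 14 + 4 = 18
Total frame = payload + overhead = 256 + 18 = 274
Overhead % = 18 / 274 * 100 = 6.5693% -> 6.57% (2 dp)

6.57


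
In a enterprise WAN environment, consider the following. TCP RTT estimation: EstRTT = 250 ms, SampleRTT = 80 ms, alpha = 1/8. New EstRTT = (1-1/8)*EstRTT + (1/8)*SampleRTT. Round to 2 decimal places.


Given: EstRTT = 250 ms, SampleRTT = 80 ms, alpha = 1/8
New EstRTT = (1 - alpha) * EstRTT + alpha * SampleRTT
(7/8) * 250 = 218.75
(1/8) * 80 = 10
New EstRTT = 218.75 + 10 = 228.75 ms -> 228.75 ms (2 dp)

228.75


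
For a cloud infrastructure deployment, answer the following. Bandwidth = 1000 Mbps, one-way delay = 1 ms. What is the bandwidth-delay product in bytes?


Given: bandwidth = 1000 Mbps, delay = 1 ms
BDP in bits = 1000 * 10^6 * 1 / 1000
BDP in bits = 1000000
BDP in bytes = 1000000 / 8 = 125000

125000


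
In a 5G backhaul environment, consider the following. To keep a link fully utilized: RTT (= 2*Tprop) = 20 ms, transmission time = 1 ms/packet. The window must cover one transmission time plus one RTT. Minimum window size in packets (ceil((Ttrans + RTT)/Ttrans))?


Given: Ttrans = 1 ms, RTT = 20 ms (= 2 * Tprop, Tprop = 10 ms)
Time until first ACK returns = Ttrans + RTT = 1 + 20 = 21 ms
Need W * Ttrans >= Ttrans + RTT  ->  W >= (Ttrans + RTT) / Ttrans
(Ttrans + RTT) / Ttrans = 21 / 1 = 21
W_min = ceil(21) = 21

21


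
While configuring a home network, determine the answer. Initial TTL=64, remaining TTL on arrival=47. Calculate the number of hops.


Given: initial TTL = 64, received TTL = 47
Hops = initial TTL - received TTL
Hops = 64 - 47 = 17

17


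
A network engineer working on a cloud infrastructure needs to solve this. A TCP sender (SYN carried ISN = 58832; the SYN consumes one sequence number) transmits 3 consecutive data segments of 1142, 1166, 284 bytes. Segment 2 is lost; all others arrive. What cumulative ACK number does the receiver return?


SYN uses sequence number 58832; first data byte = ISN + 1 = 58833.
Segment 1: SEQ = 58833, len = 1142 B, covers [58833, 59974]
Segment 2: SEQ = 59975, len = 1166 B, covers [59975, 61140] [LOST]
Segment 3: SEQ = 61141, len = 284 B, covers [61141, 61424]
In-order data received: bytes [58833, 59974] (segments 1..1).
Segment 2 missing -> gap begins at byte 59975; later segments buffered out of order.
Cumulative ACK = next expected in-order byte = 58833 + 1142 = 59975

59975


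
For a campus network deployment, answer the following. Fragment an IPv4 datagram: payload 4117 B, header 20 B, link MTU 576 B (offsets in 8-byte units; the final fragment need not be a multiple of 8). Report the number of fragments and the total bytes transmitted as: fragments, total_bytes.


Max data per non-final fragment = floor((MTU - header)/8)*8 = floor((576 - 20)/8)*8 = floor(556/8)*8 = 552 B
Final fragment needs no 8-byte alignment: it can carry up to MTU - header = 556 B
Non-final fragments needed = ceil((payload - 556) / 552) = ceil(3561/552) = ceil(6.4511) = 7
Number of fragments = 7 + 1 = 8
Fragment sizes (data): 7 * 552 B + 253 B (last, 253 <= 556 OK)
Total bytes sent = payload + n_frags * header = 4117 + 8*20 = 4117 + 160 = 4277 B

8, 4277


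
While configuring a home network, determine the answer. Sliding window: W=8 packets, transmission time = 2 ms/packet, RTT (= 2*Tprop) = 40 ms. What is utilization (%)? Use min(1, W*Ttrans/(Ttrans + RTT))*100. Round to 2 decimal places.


Given: W = 8, Ttrans = 2 ms, RTT = 40 ms (= 2 * Tprop, Tprop = 20 ms)
Cycle time = Ttrans + RTT = 2 + 40 = 42 ms (first packet sent until its ACK returns)
W * Ttrans = 8 * 2 = 16 ms of sending per cycle
W * Ttrans / (Ttrans + RTT) = 16 / 42 = 0.380952
U = min(1, 0.380952) = 0.380952
U% = 38.10%

38.10


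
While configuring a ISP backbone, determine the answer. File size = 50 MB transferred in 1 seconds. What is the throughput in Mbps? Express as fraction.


Given: file = 50 MB, time = 1 s
File in Mb = 50 * 8 = 400 Mb
Throughput = 400 / 1 Mbps
Throughput = 400 Mbps

400


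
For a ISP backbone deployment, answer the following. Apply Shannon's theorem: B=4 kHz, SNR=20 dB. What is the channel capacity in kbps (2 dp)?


Given: B = 4 kHz, SNR = 20 dB
SNR linear = 10^(20/10) = 100
1 + SNR = 101
log2(101) = 6.6582114828
C = 4 * 1000 * 6.6582114828 = 26632.8459 bps
C = 26.632846 kbps -> 26.63 kbps (2 dp)

26.63


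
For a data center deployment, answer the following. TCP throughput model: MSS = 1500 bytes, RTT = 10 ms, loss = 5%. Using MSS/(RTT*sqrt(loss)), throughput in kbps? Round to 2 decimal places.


Given: MSS = 1500 bytes, RTT = 10 ms, loss = 5%
RTT in seconds = 10 / 1000 = 0.01
Loss rate = 5% = 0.05
sqrt(loss) = sqrt(0.05) = 0.223606797750
Throughput (bytes/s) = 1500 / (0.01 * 0.223606797750) = 670820.3932
Throughput (kbps) = 670820.3932 * 8 / 1000 = 5366.563146 -> 5366.56 kbps (2 dp)

5366.56


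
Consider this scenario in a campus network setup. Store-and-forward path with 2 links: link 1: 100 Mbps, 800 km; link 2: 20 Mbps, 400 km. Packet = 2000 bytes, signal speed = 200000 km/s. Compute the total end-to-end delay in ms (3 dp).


Packet = 2000 bytes = 16000 bits. Store-and-forward: sum (t_trans + t_prop) per link.
Link 1: t_trans = 16000/(100*10^6) s = 0.1600 ms; t_prop = 800/200000 s = 4.0000 ms; subtotal = 4.1600 ms
Link 2: t_trans = 16000/(20*10^6) s = 0.8000 ms; t_prop = 400/200000 s = 2.0000 ms; subtotal = 2.8000 ms
End-to-end = 4.1600 + 2.8000 = 6.9600 ms -> 6.960 ms (3 dp)

6.960


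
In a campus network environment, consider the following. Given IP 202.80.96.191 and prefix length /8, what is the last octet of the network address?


Given: IP = 202.80.96.191, prefix = /8
Subnet mask = 255.0.0.0
Last octet of IP: 191
Last octet of mask: 0
Network last octet = 191 AND 0 = 0

0


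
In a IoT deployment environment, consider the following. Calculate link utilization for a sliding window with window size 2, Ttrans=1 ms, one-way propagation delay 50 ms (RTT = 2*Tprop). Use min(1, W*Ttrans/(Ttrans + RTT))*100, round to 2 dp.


Given: W = 2, Ttrans = 1 ms, RTT = 100 ms (= 2 * Tprop, Tprop = 50 ms)
Cycle time = Ttrans + RTT = 1 + 100 = 101 ms (first packet sent until its ACK returns)
W * Ttrans = 2 * 1 = 2 ms of sending per cycle
W * Ttrans / (Ttrans + RTT) = 2 / 101 = 0.019802
U = min(1, 0.019802) = 0.019802
U% = 1.98%

1.98


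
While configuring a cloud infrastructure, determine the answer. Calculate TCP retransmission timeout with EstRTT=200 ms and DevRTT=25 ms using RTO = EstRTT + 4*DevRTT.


Given: EstRTT = 200 ms, DevRTT = 25 ms
Timeout = EstRTT + 4 * DevRTT
4 * DevRTT = 4 * 25 = 100
Timeout = 200 + 100 = 300 ms

300


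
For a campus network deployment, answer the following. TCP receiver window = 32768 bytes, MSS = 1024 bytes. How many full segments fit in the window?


Given: RWND = 32768 bytes, MSS = 1024 bytes
Full segments = floor(RWND / MSS)
Full segments = floor(32768 / 1024)
Full segments = floor(32.0) = 32

32


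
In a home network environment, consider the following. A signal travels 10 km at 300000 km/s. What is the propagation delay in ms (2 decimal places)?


Given: distance = 10 km, speed = 300000 km/s
Delay = distance / speed = 10 / 300000 seconds
Delay in ms = 10 * 1000 / 300000
Delay = 0.0333 ms
Rounded to 2 dp = 0.03 ms

0.03


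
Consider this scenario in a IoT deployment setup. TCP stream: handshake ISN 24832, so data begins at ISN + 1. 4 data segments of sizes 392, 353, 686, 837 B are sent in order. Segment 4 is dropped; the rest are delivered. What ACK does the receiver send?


SYN uses sequence number 24832; first data byte = ISN + 1 = 24833.
Segment 1: SEQ = 24833, len = 392 B, covers [24833, 25224]
Segment 2: SEQ = 25225, len = 353 B, covers [25225, 25577]
Segment 3: SEQ = 25578, len = 686 B, covers [25578, 26263]
Segment 4: SEQ = 26264, len = 837 B, covers [26264, 27100] [LOST]
In-order data received: bytes [24833, 26263] (segments 1..3).
Segment 4 missing -> gap begins at byte 26264.
Cumulative ACK = next expected in-order byte = 24833 + 392 + 353 + 686 = 26264

26264


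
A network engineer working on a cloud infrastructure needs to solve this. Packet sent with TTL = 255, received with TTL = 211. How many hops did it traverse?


Given: initial TTL = 255, received TTL = 211
Hops = initial TTL - received TTL
Hops = 255 - 211 = 44

44


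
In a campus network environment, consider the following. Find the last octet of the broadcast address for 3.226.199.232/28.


Given: IP = 3.226.199.232, prefix = /28
Host bits = 32 - 28 = 4
Network last octet = 232 AND mask = 224
Host part size = 2^4 - 1 = 15
Broadcast last octet = 224 OR 15 = 239

239


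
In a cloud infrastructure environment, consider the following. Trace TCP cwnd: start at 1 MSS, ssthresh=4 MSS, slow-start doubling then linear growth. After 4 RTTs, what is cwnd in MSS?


RTT 0: cwnd = 1 MSS (initial)
RTT 1: cwnd = 2 MSS (slow start, doubled)
RTT 2: cwnd = 4 MSS (slow start, doubled)
RTT 3: cwnd = 5 MSS (congestion avoidance, +1)
RTT 4: cwnd = 6 MSS (congestion avoidance, +1)

6


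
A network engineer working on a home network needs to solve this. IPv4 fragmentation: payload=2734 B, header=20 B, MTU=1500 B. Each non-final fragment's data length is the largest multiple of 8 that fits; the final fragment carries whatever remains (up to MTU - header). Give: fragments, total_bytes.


Max data per non-final fragment = floor((MTU - header)/8)*8 = floor((1500 - 20)/8)*8 = floor(1480/8)*8 = 1480 B
Final fragment needs no 8-byte alignment: it can carry up to MTU - header = 1480 B
Non-final fragments needed = ceil((payload - 1480) / 1480) = ceil(1254/1480) = ceil(0.8473) = 1
Number of fragments = 1 + 1 = 2
Fragment sizes (data): 1 * 1480 B + 1254 B (last, 1254 <= 1480 OK)
Total bytes sent = payload + n_frags * header = 2734 + 2*20 = 2734 + 40 = 2774 B

2, 2774


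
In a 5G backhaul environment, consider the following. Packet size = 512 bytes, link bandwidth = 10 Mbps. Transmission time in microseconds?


Given: packet = 512 bytes, bandwidth = 10 Mbps
Packet in bits = 512 * 8 = 4096 bits
Bandwidth = 10 * 10^6 = 10000000 bps
Time = 4096 / 10000000 seconds
Time in us = 4096 * 10^6 / 10000000 = 409.6

409.6


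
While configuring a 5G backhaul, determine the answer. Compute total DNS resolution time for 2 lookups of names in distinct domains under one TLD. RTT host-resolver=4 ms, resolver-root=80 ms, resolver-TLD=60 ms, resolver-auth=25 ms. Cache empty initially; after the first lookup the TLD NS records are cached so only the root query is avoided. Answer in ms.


Lookup 1 (cold cache): local + root + TLD + auth = 4 + 80 + 60 + 25 = 169 ms
Lookups 2..2 (TLD NS cached -> skip root; new domain -> still ask TLD and auth): local + TLD + auth = 4 + 60 + 25 = 89 ms each
Remaining 1 lookups: 1 * 89 = 89 ms
Total = 169 + 89 = 258 ms

258


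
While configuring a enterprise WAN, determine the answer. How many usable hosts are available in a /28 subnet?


Given: subnet mask /28
Host bits = 32 - 28 = 4
Total addresses = 2^4 = 16
Usable hosts = 16 - 2 (network + broadcast) = 14

14


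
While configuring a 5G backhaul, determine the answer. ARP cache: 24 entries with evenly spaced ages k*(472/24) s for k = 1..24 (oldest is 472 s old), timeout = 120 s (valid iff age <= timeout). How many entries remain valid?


Ages are k * 472/24 s for k = 1..24 (spacing = 19.6667 s).
Entry k is valid iff k * 472/24 <= 120 iff k <= 24 * 120 / 472 = 6.1017
n_valid = floor(6.1017) = 6
(n_stale = 24 - 6 = 18)

6


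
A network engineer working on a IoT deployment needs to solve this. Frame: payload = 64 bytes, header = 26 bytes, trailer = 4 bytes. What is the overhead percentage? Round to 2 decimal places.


Given: payload = 64 B, header = 26 B, trailer = 4 B
Overhead bytes = header + trailer = 26 + 4 = 30
Total frame = payload + overhead = 64 + 30 = 94
Overhead % = 30 / 94 * 100 = 31.9149% -> 31.91% (2 dp)

31.91


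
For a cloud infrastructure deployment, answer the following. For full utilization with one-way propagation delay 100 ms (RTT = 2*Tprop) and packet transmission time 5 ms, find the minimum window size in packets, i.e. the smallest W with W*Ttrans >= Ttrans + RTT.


Given: Ttrans = 5 ms, RTT = 200 ms (= 2 * Tprop, Tprop = 100 ms)
Time until first ACK returns = Ttrans + RTT = 5 + 200 = 205 ms
Need W * Ttrans >= Ttrans + RTT  ->  W >= (Ttrans + RTT) / Ttrans
(Ttrans + RTT) / Ttrans = 205 / 5 = 41
W_min = ceil(41) = 41

41


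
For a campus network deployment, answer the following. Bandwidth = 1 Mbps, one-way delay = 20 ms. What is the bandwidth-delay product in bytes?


Given: bandwidth = 1 Mbps, delay = 20 ms
BDP in bits = 1 * 10^6 * 20 / 1000
BDP in bits = 20000
BDP in bytes = 20000 / 8 = 2500

2500


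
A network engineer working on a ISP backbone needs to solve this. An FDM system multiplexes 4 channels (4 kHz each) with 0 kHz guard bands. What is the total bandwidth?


Given: 4 channels, 4 kHz each, guard = 0 kHz
Channel bandwidth = 4 * 4 = 16 kHz
Guard bands = 3 gaps * 0 kHz = 0 kHz
Total = 16 + 0 = 16 kHz

16


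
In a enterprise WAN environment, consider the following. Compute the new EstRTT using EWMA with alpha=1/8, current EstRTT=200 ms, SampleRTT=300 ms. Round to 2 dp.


Given: EstRTT = 200 ms, SampleRTT = 300 ms, alpha = 1/8
New EstRTT = (1 - alpha) * EstRTT + alpha * SampleRTT
(7/8) * 200 = 175
(1/8) * 300 = 37.5
New EstRTT = 175 + 37.5 = 212.5 ms -> 212.50 ms (2 dp)

212.50


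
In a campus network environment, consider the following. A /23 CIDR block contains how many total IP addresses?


Given: CIDR prefix /23
Host bits = 32 - 23 = 9
Total addresses = 2^9 = 512

512


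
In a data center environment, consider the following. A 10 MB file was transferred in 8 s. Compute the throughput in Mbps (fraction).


Given: file = 10 MB, time = 8 s
File in Mb = 10 * 8 = 80 Mb
Throughput = 80 / 8 Mbps
Throughput = 10 Mbps

10


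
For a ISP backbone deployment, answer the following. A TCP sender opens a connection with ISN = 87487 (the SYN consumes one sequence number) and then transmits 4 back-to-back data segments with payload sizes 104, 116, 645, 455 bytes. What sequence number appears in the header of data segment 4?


The SYN occupies sequence number ISN = 87487, so the first data byte is ISN + 1 = 87488.
SEQ of data segment i = (ISN + 1) + sum of payload sizes of segments 1..i-1.
Segment 1: SEQ = 87488, payload = 104 bytes
Segment 2: SEQ = 87592, payload = 116 bytes
Segment 3: SEQ = 87708, payload = 645 bytes
Segment 4: SEQ = 88353, payload = 455 bytes
SEQ of segment 4 = 87488 + 104 + 116 + 645 = 88353

88353


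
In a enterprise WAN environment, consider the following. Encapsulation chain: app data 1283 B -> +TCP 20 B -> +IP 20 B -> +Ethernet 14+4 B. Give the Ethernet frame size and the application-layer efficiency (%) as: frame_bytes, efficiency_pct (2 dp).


TCP segment = 1283 + 20 = 1303 B
IP packet = 1303 + 20 = 1323 B
Ethernet frame = 1323 + 14 + 4 = 1341 B
Efficiency = app / frame = 1283 / 1341 = 0.956749 = 95.6749% -> 95.67% (2 dp)

1341, 95.67


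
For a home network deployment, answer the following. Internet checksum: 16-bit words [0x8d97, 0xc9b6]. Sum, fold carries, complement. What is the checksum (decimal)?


Given words: [0x8d97, 0xc9b6]
Step 1: Sum all words
Raw sum = 36247 + 51638 = 87885
Step 2: Fold carry: (22349 + 1) = 22350
One's complement = ~22350 & 0xFFFF = 43185

43185


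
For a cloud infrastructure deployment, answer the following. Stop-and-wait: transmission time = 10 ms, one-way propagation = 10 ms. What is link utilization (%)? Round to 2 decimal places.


Given: Ttrans = 10 ms, Tprop = 10 ms
RTT = 2 * Tprop = 2 * 10 = 20 ms
U = Ttrans / (Ttrans + RTT)
U = 10 / (10 + 20)
U = 10 / 30 = 0.333333
U% = 33.33%

33.33


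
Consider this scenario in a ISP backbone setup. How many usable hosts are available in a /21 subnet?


Given: subnet mask /21
Host bits = 32 - 21 = 11
Total addresses = 2^11 = 2048
Usable hosts = 2048 - 2 (network + broadcast) = 2046

2046


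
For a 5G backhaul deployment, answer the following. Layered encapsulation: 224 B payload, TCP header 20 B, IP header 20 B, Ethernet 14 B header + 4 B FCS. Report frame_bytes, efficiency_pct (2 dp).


TCP segment = 224 + 20 = 244 B
IP packet = 244 + 20 = 264 B
Ethernet frame = 264 + 14 + 4 = 282 B
Efficiency = app / frame = 224 / 282 = 0.794326 = 79.4326% -> 79.43% (2 dp)

282, 79.43


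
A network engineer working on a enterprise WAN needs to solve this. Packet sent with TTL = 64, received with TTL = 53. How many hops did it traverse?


Given: initial TTL = 64, received TTL = 53
Hops = initial TTL - received TTL
Hops = 64 - 53 = 11

11


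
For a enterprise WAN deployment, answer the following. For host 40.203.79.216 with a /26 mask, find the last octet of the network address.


Given: IP = 40.203.79.216, prefix = /26
Subnet mask = 255.255.255.192
Last octet of IP: 216
Last octet of mask: 192
Network last octet = 216 AND 192 = 192

192


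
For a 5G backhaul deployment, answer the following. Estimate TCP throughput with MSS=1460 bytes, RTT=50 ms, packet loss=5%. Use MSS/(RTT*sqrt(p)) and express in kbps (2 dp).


Given: MSS = 1460 bytes, RTT = 50 ms, loss = 5%
RTT in seconds = 50 / 1000 = 0.05
Loss rate = 5% = 0.05
sqrt(loss) = sqrt(0.05) = 0.223606797750
Throughput (bytes/s) = 1460 / (0.05 * 0.223606797750) = 130586.3699
Throughput (kbps) = 130586.3699 * 8 / 1000 = 1044.690959 -> 1044.69 kbps (2 dp)

1044.69


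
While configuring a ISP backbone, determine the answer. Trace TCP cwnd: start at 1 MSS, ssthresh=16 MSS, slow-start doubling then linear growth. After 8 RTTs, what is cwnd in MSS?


RTT 0: cwnd = 1 MSS (initial)
RTT 1: cwnd = 2 MSS (slow start, doubled)
RTT 2: cwnd = 4 MSS (slow start, doubled)
RTT 3: cwnd = 8 MSS (slow start, doubled)
RTT 4: cwnd = 16 MSS (slow start, doubled)
RTT 5: cwnd = 17 MSS (congestion avoidance, +1)
RTT 6: cwnd = 18 MSS (congestion avoidance, +1)
RTT 7: cwnd = 19 MSS (congestion avoidance, +1)
RTT 8: cwnd = 20 MSS (congestion avoidance, +1)

20


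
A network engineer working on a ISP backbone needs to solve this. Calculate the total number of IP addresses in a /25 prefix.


Given: CIDR prefix /25
Host bits = 32 - 25 = 7
Total addresses = 2^7 = 128

128


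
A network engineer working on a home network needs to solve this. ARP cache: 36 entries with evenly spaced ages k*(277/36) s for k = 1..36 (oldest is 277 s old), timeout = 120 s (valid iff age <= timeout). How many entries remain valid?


Ages are k * 277/36 s for k = 1..36 (spacing = 7.6944 s).
Entry k is valid iff k * 277/36 <= 120 iff k <= 36 * 120 / 277 = 15.5957
n_valid = floor(15.5957) = 15
(n_stale = 36 - 15 = 21)

15


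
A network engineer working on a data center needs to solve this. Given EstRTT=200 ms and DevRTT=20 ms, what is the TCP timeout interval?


Given: EstRTT = 200 ms, DevRTT = 20 ms
Timeout = EstRTT + 4 * DevRTT
4 * DevRTT = 4 * 20 = 80
Timeout = 200 + 80 = 280 ms

280


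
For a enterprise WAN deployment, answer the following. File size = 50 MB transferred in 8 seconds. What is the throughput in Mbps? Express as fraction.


Given: file = 50 MB, time = 8 s
File in Mb = 50 * 8 = 400 Mb
Throughput = 400 / 8 Mbps
Throughput = 50 Mbps

50


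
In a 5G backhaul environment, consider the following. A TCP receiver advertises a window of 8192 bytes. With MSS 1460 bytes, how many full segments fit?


Given: RWND = 8192 bytes, MSS = 1460 bytes
Full segments = floor(RWND / MSS)
Full segments = floor(8192 / 1460)
Full segments = floor(5.611) = 5

5


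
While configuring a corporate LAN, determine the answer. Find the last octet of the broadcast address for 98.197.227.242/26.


Given: IP = 98.197.227.242, prefix = /26
Host bits = 32 - 26 = 6
Network last octet = 242 AND mask = 192
Host part size = 2^6 - 1 = 63
Broadcast last octet = 192 OR 63 = 255

255


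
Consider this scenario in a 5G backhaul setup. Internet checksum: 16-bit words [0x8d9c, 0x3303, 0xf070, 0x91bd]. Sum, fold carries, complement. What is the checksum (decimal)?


Given words: [0x8d9c, 0x3303, 0xf070, 0x91bd]
Step 1: Sum all words
Raw sum = 36252 + 13059 + 61552 + 37309 = 148172
Step 2: Fold carry: (17100 + 2) = 17102
One's complement = ~17102 & 0xFFFF = 48433

48433


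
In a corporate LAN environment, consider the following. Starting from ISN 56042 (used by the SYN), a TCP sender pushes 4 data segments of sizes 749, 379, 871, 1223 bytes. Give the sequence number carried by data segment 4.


The SYN occupies sequence number ISN = 56042, so the first data byte is ISN + 1 = 56043.
SEQ of data segment i = (ISN + 1) + sum of payload sizes of segments 1..i-1.
Segment 1: SEQ = 56043, payload = 749 bytes
Segment 2: SEQ = 56792, payload = 379 bytes
Segment 3: SEQ = 57171, payload = 871 bytes
Segment 4: SEQ = 58042, payload = 1223 bytes
SEQ of segment 4 = 56043 + 749 + 379 + 871 = 58042

58042


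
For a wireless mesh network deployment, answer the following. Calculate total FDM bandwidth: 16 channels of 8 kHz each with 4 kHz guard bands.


Given: 16 channels, 8 kHz each, guard = 4 kHz
Channel bandwidth = 16 * 8 = 128 kHz
Guard bands = 15 gaps * 4 kHz = 60 kHz
Total = 128 + 60 = 188 kHz

188


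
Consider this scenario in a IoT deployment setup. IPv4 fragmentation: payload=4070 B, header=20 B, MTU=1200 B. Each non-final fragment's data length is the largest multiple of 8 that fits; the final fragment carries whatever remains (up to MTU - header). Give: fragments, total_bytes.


Max data per non-final fragment = floor((MTU - header)/8)*8 = floor((1200 - 20)/8)*8 = floor(1180/8)*8 = 1176 B
Final fragment needs no 8-byte alignment: it can carry up to MTU - header = 1180 B
Non-final fragments needed = ceil((payload - 1180) / 1176) = ceil(2890/1176) = ceil(2.4575) = 3
Number of fragments = 3 + 1 = 4
Fragment sizes (data): 3 * 1176 B + 542 B (last, 542 <= 1180 OK)
Total bytes sent = payload + n_frags * header = 4070 + 4*20 = 4070 + 80 = 4150 B

4, 4150


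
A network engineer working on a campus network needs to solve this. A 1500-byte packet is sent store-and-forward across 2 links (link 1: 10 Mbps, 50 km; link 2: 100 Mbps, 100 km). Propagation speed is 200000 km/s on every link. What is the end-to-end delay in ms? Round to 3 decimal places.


Packet = 1500 bytes = 12000 bits. Store-and-forward: sum (t_trans + t_prop) per link.
Link 1: t_trans = 12000/(10*10^6) s = 1.2000 ms; t_prop = 50/200000 s = 0.2500 ms; subtotal = 1.4500 ms
Link 2: t_trans = 12000/(100*10^6) s = 0.1200 ms; t_prop = 100/200000 s = 0.5000 ms; subtotal = 0.6200 ms
End-to-end = 1.4500 + 0.6200 = 2.0700 ms -> 2.070 ms (3 dp)

2.070


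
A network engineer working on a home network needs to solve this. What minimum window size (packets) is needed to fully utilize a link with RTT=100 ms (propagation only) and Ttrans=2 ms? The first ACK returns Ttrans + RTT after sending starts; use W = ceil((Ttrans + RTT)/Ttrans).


Given: Ttrans = 2 ms, RTT = 100 ms (= 2 * Tprop, Tprop = 50 ms)
Time until first ACK returns = Ttrans + RTT = 2 + 100 = 102 ms
Need W * Ttrans >= Ttrans + RTT  ->  W >= (Ttrans + RTT) / Ttrans
(Ttrans + RTT) / Ttrans = 102 / 2 = 51
W_min = ceil(51) = 51

51


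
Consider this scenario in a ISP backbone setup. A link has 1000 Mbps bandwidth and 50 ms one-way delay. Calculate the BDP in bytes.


Given: bandwidth = 1000 Mbps, delay = 50 ms
BDP in bits = 1000 * 10^6 * 50 / 1000
BDP in bits = 50000000
BDP in bytes = 50000000 / 8 = 6250000

6250000


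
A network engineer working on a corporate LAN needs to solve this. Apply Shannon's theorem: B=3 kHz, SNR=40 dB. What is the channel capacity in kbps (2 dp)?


Given: B = 3 kHz, SNR = 40 dB
SNR linear = 10^(40/10) = 10000
1 + SNR = 10001
log2(10001) = 13.2878566418
C = 3 * 1000 * 13.2878566418 = 39863.5699 bps
C = 39.863570 kbps -> 39.86 kbps (2 dp)

39.86


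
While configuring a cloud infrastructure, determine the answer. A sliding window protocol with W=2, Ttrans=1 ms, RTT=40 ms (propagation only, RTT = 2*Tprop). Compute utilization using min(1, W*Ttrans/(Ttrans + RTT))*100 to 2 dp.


Given: W = 2, Ttrans = 1 ms, RTT = 40 ms (= 2 * Tprop, Tprop = 20 ms)
Cycle time = Ttrans + RTT = 1 + 40 = 41 ms (first packet sent until its ACK returns)
W * Ttrans = 2 * 1 = 2 ms of sending per cycle
W * Ttrans / (Ttrans + RTT) = 2 / 41 = 0.048780
U = min(1, 0.048780) = 0.048780
U% = 4.88%

4.88


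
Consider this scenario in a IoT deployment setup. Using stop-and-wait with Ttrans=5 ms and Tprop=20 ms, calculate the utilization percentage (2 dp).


Given: Ttrans = 5 ms, Tprop = 20 ms
RTT = 2 * Tprop = 2 * 20 = 40 ms
U = Ttrans / (Ttrans + RTT)
U = 5 / (5 + 40)
U = 5 / 45 = 0.111111
U% = 11.11%

11.11


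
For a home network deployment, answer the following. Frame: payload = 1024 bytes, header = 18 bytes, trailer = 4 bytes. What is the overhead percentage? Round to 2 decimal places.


Given: payload = 1024 B, header = 18 B, trailer = 4 B
Overhead bytes = header + trailer = 18 + 4 = 22
Total frame = payload + overhead = 1024 + 22 = 1046
Overhead % = 22 / 1046 * 100 = 2.1033% -> 2.10% (2 dp)

2.10


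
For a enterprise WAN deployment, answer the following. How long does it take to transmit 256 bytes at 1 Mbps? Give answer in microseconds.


Given: packet = 256 bytes, bandwidth = 1 Mbps
Packet in bits = 256 * 8 = 2048 bits
Bandwidth = 1 * 10^6 = 1000000 bps
Time = 2048 / 1000000 seconds
Time in us = 2048 * 10^6 / 1000000 = 2048

2048


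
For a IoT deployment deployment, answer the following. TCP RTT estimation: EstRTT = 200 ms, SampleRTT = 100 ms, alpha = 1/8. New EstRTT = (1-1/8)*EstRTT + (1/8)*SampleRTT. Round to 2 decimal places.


Given: EstRTT = 200 ms, SampleRTT = 100 ms, alpha = 1/8
New EstRTT = (1 - alpha) * EstRTT + alpha * SampleRTT
(7/8) * 200 = 175
(1/8) * 100 = 12.5
New EstRTT = 175 + 12.5 = 187.5 ms -> 187.50 ms (2 dp)

187.50


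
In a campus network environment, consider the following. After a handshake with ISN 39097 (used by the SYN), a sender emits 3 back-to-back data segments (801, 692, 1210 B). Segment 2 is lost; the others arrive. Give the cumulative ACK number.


SYN uses sequence number 39097; first data byte = ISN + 1 = 39098.
Segment 1: SEQ = 39098, len = 801 B, covers [39098, 39898]
Segment 2: SEQ = 39899, len = 692 B, covers [39899, 40590] [LOST]
Segment 3: SEQ = 40591, len = 1210 B, covers [40591, 41800]
In-order data received: bytes [39098, 39898] (segments 1..1).
Segment 2 missing -> gap begins at byte 39899; later segments buffered out of order.
Cumulative ACK = next expected in-order byte = 39098 + 801 = 39899

39899


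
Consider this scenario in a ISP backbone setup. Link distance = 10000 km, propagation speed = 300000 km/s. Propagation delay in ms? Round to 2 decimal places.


Given: distance = 10000 km, speed = 300000 km/s
Delay = distance / speed = 10000 / 300000 seconds
Delay in ms = 10000 * 1000 / 300000
Delay = 33.3333 ms
Rounded to 2 dp = 33.33 ms

33.33


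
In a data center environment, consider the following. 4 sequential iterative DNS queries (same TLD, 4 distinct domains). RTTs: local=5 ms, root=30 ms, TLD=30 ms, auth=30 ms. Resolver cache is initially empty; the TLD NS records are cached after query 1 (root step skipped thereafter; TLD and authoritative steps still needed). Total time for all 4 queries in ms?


Lookup 1 (cold cache): local + root + TLD + auth = 5 + 30 + 30 + 30 = 95 ms
Lookups 2..4 (TLD NS cached -> skip root; new domain -> still ask TLD and auth): local + TLD + auth = 5 + 30 + 30 = 65 ms each
Remaining 3 lookups: 3 * 65 = 195 ms
Total = 95 + 195 = 290 ms

290


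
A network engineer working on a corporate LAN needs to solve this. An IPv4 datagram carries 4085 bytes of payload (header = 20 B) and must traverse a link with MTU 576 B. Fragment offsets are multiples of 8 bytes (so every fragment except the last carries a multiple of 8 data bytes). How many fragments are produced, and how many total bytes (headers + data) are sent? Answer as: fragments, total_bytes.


Max data per non-final fragment = floor((MTU - header)/8)*8 = floor((576 - 20)/8)*8 = floor(556/8)*8 = 552 B
Final fragment needs no 8-byte alignment: it can carry up to MTU - header = 556 B
Non-final fragments needed = ceil((payload - 556) / 552) = ceil(3529/552) = ceil(6.3931) = 7
Number of fragments = 7 + 1 = 8
Fragment sizes (data): 7 * 552 B + 221 B (last, 221 <= 556 OK)
Total bytes sent = payload + n_frags * header = 4085 + 8*20 = 4085 + 160 = 4245 B

8, 4245


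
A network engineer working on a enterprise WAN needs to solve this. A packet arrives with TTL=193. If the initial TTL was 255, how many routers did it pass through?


Given: initial TTL = 255, received TTL = 193
Hops = initial TTL - received TTL
Hops = 255 - 193 = 62

62


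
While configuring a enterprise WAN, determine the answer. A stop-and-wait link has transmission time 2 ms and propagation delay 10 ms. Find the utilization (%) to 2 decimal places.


Given: Ttrans = 2 ms, Tprop = 10 ms
RTT = 2 * Tprop = 2 * 10 = 20 ms
U = Ttrans / (Ttrans + RTT)
U = 2 / (2 + 20)
U = 2 / 22 = 0.090909
U% = 9.09%

9.09


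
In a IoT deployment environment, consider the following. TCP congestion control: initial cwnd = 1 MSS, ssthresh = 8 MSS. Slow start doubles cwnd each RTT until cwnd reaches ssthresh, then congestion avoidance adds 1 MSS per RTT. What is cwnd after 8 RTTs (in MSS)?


RTT 0: cwnd = 1 MSS (initial)
RTT 1: cwnd = 2 MSS (slow start, doubled)
RTT 2: cwnd = 4 MSS (slow start, doubled)
RTT 3: cwnd = 8 MSS (slow start, doubled)
RTT 4: cwnd = 9 MSS (congestion avoidance, +1)
RTT 5: cwnd = 10 MSS (congestion avoidance, +1)
RTT 6: cwnd = 11 MSS (congestion avoidance, +1)
RTT 7: cwnd = 12 MSS (congestion avoidance, +1)
RTT 8: cwnd = 13 MSS (congestion avoidance, +1)

13


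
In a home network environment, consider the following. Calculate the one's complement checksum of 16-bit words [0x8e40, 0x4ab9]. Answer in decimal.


Given words: [0x8e40, 0x4ab9]
Step 1: Sum all words
Raw sum = 36416 + 19129 = 55545
One's complement = ~55545 & 0xFFFF = 9990

9990


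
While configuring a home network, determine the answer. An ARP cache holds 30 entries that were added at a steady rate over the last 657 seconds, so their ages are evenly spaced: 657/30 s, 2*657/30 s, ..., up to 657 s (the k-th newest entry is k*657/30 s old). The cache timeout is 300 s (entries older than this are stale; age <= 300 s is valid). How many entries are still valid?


Ages are k * 657/30 s for k = 1..30 (spacing = 21.9000 s).
Entry k is valid iff k * 657/30 <= 300 iff k <= 30 * 300 / 657 = 13.6986
n_valid = floor(13.6986) = 13
(n_stale = 30 - 13 = 17)

13


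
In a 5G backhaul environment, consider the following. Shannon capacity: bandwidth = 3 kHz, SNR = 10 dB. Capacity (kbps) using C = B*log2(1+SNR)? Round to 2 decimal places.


Given: B = 3 kHz, SNR = 10 dB
SNR linear = 10^(10/10) = 10
1 + SNR = 11
log2(11) = 3.4594316186
C = 3 * 1000 * 3.4594316186 = 10378.2949 bps
C = 10.378295 kbps -> 10.38 kbps (2 dp)

10.38


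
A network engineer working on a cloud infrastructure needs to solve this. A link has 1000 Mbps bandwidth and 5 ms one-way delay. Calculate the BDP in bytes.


Given: bandwidth = 1000 Mbps, delay = 5 ms
BDP in bits = 1000 * 10^6 * 5 / 1000
BDP in bits = 5000000
BDP in bytes = 5000000 / 8 = 625000

625000


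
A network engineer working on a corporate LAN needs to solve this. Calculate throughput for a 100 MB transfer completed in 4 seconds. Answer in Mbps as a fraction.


Given: file = 100 MB, time = 4 s
File in Mb = 100 * 8 = 800 Mb
Throughput = 800 / 4 Mbps
Throughput = 200 Mbps

200


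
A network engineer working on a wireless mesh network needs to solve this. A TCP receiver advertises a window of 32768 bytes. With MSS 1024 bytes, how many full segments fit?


Given: RWND = 32768 bytes, MSS = 1024 bytes
Full segments = floor(RWND / MSS)
Full segments = floor(32768 / 1024)
Full segments = floor(32.0) = 32

32
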